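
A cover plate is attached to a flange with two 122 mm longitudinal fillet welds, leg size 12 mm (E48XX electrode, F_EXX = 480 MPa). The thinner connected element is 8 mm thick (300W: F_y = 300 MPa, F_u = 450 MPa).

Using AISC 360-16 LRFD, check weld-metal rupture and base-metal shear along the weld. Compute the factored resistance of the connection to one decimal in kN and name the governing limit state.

Weld metal: throat = 0.707×12 = 8.484 mm, L = 2×122 = 244 mm. φR_n = 0.75 × 0.6 × 480 × 8.484 × 244 = 447.1 kN.
Base metal shear (8 mm plate): yield φR_n = 1.0×0.6×300×8×244 = 351.4 kN; rupture φR_n = 0.75×0.6×450×8×244 = 395.3 kN; take 351.4 kN (yield).
Governing: min(447.1, 351.4) = 351.4 kN → base-metal shear.

351.4 kN (base-metal shear governs)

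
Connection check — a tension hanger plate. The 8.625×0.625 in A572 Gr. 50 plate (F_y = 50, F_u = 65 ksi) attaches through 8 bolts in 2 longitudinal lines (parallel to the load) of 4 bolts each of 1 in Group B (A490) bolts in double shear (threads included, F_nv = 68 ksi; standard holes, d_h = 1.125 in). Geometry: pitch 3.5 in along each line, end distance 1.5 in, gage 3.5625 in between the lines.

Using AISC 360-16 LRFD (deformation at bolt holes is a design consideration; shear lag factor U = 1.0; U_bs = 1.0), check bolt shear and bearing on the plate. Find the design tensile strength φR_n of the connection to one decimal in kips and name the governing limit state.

Bolt shear: A_b = π(1)²/4 = 0.7854 in². φR_n = 0.75 × 68 × 0.7854 × 8 × 2 = 640.9 kips.
Bearing (0.625 in plate, F_u = 65 ksi): end bolts L_c = 1.5 − 1.125/2 = 0.9375, R_n = min(1.2×0.9375×0.625×65, 2.4×1×0.625×65) = 45.703 kips/bolt; interior L_c = 3.5 − 1.125 = 2.375, R_n = 97.5 kips/bolt. φR_n = 0.75 × (2×45.703 + 6×97.5) = 507.3 kips.
Governing: min(640.9, 507.3) = 507.3 kips → bearing.

507.3 kips (bearing governs)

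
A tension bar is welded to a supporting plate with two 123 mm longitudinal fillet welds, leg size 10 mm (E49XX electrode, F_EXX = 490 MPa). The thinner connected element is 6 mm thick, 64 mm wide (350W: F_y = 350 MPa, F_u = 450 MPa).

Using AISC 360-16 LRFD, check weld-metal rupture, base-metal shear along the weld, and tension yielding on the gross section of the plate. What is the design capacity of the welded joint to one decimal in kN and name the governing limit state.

Weld metal: throat = 0.707×10 = 7.07 mm, L = 2×123 = 246 mm. φR_n = 0.75 × 0.6 × 490 × 7.07 × 246 = 383.5 kN.
Base metal shear (6 mm plate): yield φR_n = 1.0×0.6×350×6×246 = 310.0 kN; rupture φR_n = 0.75×0.6×450×6×246 = 298.9 kN; take 298.9 kN (rupture).
Tension yield (gross): A_g = 64×6 = 384 mm². φR_n = 0.90 × 350 × 384 = 121.0 kN.
Governing: min(383.5, 298.9, 121.0) = 121.0 kN → gross-section yield.

121.0 kN (gross-section yield governs)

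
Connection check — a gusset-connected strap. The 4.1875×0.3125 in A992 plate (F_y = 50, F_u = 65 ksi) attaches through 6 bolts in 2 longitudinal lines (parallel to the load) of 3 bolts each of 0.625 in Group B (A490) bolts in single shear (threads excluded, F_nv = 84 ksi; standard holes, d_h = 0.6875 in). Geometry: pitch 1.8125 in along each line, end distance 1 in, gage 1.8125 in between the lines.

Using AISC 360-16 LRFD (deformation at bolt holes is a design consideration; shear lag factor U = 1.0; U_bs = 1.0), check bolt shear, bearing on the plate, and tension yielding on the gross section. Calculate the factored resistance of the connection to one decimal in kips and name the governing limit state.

58.9 kips (gross-section yield governs)

Bolt shear: A_b = π(0.625)²/4 = 0.3068 in². φR_n = 0.75 × 84 × 0.3068 × 6 × 1 = 116.0 kips.
Bearing (0.3125 in plate, F_u = 65 ksi): end bolts L_c = 1 − 0.6875/2 = 0.65625, R_n = min(1.2×0.65625×0.3125×65, 2.4×0.625×0.3125×65) = 15.996 kips/bolt; interior L_c = 1.8125 − 0.6875 = 1.125, R_n = 27.422 kips/bolt. φR_n = 0.75 × (2×15.996 + 4×27.422) = 106.3 kips.
Tension yield (gross): A_g = 4.1875×0.3125 = 1.3086 in². φR_n = 0.90 × 50 × 1.3086 = 58.9 kips.
Governing: min(116.0, 106.3, 58.9) = 58.9 kips → gross-section yield.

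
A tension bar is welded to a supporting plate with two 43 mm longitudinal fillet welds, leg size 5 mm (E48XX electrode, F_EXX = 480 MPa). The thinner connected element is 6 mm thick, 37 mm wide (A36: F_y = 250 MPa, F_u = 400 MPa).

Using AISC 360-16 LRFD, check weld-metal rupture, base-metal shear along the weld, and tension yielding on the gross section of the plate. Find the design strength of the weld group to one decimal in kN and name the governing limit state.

50.0 kN (gross-section yield governs)

Weld metal: throat = 0.707×5 = 3.535 mm, L = 2×43 = 86 mm. φR_n = 0.75 × 0.6 × 480 × 3.535 × 86 = 65.7 kN.
Base metal shear (6 mm plate): yield φR_n = 1.0×0.6×250×6×86 = 77.4 kN; rupture φR_n = 0.75×0.6×400×6×86 = 92.9 kN; take 77.4 kN (yield).
Tension yield (gross): A_g = 37×6 = 222 mm². φR_n = 0.90 × 250 × 222 = 50.0 kN.
Governing: min(65.7, 77.4, 50.0) = 50.0 kN → gross-section yield.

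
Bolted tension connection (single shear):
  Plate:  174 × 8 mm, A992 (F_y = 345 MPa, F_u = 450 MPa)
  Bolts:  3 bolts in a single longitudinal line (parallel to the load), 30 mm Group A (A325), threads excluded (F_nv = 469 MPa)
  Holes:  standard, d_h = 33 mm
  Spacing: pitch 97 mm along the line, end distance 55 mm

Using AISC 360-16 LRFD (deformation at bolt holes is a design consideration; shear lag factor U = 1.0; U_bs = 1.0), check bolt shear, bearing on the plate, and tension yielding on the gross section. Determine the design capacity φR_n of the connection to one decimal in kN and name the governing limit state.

Bolt shear: A_b = π(30)²/4 = 706.86 mm². φR_n = 0.75 × 469 × 706.86 × 3 × 1 = 745.9 kN.
Bearing (8 mm plate, F_u = 450 MPa): end bolts L_c = 55 − 33/2 = 38.5, R_n = min(1.2×38.5×8×450, 2.4×30×8×450) = 166.32 kN/bolt; interior L_c = 97 − 33 = 64, R_n = 259.2 kN/bolt. φR_n = 0.75 × (1×166.32 + 2×259.2) = 513.5 kN.
Tension yield (gross): A_g = 174×8 = 1392 mm². φR_n = 0.90 × 345 × 1392 = 432.2 kN.
Governing: min(745.9, 513.5, 432.2) = 432.2 kN → gross-section yield.

432.2 kN (gross-section yield governs)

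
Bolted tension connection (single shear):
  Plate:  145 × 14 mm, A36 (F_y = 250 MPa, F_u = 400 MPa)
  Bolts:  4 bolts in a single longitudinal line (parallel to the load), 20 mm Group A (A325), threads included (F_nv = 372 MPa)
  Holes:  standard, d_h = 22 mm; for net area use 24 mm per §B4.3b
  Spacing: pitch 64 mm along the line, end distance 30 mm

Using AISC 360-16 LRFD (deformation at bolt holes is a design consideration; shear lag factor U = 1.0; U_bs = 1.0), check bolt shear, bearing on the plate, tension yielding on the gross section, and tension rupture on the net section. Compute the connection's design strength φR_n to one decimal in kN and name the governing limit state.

Bolt shear: A_b = π(20)²/4 = 314.16 mm². φR_n = 0.75 × 372 × 314.16 × 4 × 1 = 350.6 kN.
Bearing (14 mm plate, F_u = 400 MPa): end bolts L_c = 30 − 22/2 = 19, R_n = min(1.2×19×14×400, 2.4×20×14×400) = 127.68 kN/bolt; interior L_c = 64 − 22 = 42, R_n = 268.8 kN/bolt. φR_n = 0.75 × (1×127.68 + 3×268.8) = 700.6 kN.
Tension yield (gross): A_g = 145×14 = 2030 mm². φR_n = 0.90 × 250 × 2030 = 456.8 kN.
Tension rupture (net): A_n = (145 − 1×24)×14 = 1694 mm² (U = 1.0, A_e = A_n). φR_n = 0.75 × 400 × 1694 = 508.2 kN.
Governing: min(350.6, 700.6, 456.8, 508.2) = 350.6 kN → bolt shear.

350.6 kN (bolt shear governs)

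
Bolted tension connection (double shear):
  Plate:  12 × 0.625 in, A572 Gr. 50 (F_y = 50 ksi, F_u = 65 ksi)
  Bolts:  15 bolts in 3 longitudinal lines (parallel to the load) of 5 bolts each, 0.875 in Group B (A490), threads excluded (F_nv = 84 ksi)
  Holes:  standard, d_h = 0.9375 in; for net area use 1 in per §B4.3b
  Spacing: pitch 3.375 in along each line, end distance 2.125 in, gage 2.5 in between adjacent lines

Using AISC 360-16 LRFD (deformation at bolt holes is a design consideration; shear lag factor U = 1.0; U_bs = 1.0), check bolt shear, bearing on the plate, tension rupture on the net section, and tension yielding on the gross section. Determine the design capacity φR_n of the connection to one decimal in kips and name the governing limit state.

274.2 kips (net-section rupture governs)

Bolt shear: A_b = π(0.875)²/4 = 0.60132 in². φR_n = 0.75 × 84 × 0.60132 × 15 × 2 = 1136.5 kips.
Bearing (0.625 in plate, F_u = 65 ksi): end bolts L_c = 2.125 − 0.9375/2 = 1.65625, R_n = min(1.2×1.65625×0.625×65, 2.4×0.875×0.625×65) = 80.742 kips/bolt; interior L_c = 3.375 − 0.9375 = 2.4375, R_n = 85.313 kips/bolt. φR_n = 0.75 × (3×80.742 + 12×85.313) = 949.5 kips.
Tension rupture (net): A_n = (12 − 3×1)×0.625 = 5.625 in² (U = 1.0, A_e = A_n). φR_n = 0.75 × 65 × 5.625 = 274.2 kips.
Tension yield (gross): A_g = 12×0.625 = 7.5 in². φR_n = 0.90 × 50 × 7.5 = 337.5 kips.
Governing: min(1136.5, 949.5, 274.2, 337.5) = 274.2 kips → net-section rupture.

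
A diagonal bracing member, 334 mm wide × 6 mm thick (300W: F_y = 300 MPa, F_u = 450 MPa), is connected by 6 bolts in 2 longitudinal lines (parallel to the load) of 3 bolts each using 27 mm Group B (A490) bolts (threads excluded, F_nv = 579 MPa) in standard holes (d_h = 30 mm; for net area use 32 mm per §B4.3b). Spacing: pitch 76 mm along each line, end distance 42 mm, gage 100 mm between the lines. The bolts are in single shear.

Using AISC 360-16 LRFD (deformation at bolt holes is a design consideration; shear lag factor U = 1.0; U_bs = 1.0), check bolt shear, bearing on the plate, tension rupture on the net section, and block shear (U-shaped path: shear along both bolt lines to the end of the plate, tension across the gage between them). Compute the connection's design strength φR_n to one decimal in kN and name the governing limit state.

414.7 kN (block shear governs)

Bolt shear: A_b = π(27)²/4 = 572.56 mm². φR_n = 0.75 × 579 × 572.56 × 6 × 1 = 1491.8 kN.
Bearing (6 mm plate, F_u = 450 MPa): end bolts L_c = 42 − 30/2 = 27, R_n = min(1.2×27×6×450, 2.4×27×6×450) = 87.48 kN/bolt; interior L_c = 76 − 30 = 46, R_n = 149.04 kN/bolt. φR_n = 0.75 × (2×87.48 + 4×149.04) = 578.3 kN.
Tension rupture (net): A_n = (334 − 2×32)×6 = 1620 mm² (U = 1.0, A_e = A_n). φR_n = 0.75 × 450 × 1620 = 546.8 kN.
Block shear: shear path 2×[42+2×76] = 2×194 mm, A_gv = 2328, A_nv = 2×(194 − 2.5×32)×6 = 1368 mm²; tension across gage: (100 − 1×32)×6 = 408 mm². R_n = min(0.6×450×1368, 0.6×300×2328) + 1.0×450×408 = min(369.36, 419.04) + 183.6 = 552.96 kN. φR_n = 0.75 × 552.96 = 414.7 kN.
Governing: min(1491.8, 578.3, 546.8, 414.7) = 414.7 kN → block shear.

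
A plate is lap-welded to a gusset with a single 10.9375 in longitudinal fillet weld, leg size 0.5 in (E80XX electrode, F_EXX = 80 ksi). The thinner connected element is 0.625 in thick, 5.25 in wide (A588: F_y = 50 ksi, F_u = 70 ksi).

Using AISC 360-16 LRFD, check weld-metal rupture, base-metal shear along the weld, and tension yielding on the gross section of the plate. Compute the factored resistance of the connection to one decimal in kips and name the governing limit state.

Weld metal: throat = 0.707×0.5 = 0.3535 in, L = 10.9375 in. φR_n = 0.75 × 0.6 × 80 × 0.3535 × 10.9375 = 139.2 kips.
Base metal shear (0.625 in plate): yield φR_n = 1.0×0.6×50×0.625×10.9375 = 205.1 kips; rupture φR_n = 0.75×0.6×70×0.625×10.9375 = 215.3 kips; take 205.1 kips (yield).
Tension yield (gross): A_g = 5.25×0.625 = 3.2813 in². φR_n = 0.90 × 50 × 3.2813 = 147.7 kips.
Governing: min(139.2, 205.1, 147.7) = 139.2 kips → weld metal.

139.2 kips (weld metal governs)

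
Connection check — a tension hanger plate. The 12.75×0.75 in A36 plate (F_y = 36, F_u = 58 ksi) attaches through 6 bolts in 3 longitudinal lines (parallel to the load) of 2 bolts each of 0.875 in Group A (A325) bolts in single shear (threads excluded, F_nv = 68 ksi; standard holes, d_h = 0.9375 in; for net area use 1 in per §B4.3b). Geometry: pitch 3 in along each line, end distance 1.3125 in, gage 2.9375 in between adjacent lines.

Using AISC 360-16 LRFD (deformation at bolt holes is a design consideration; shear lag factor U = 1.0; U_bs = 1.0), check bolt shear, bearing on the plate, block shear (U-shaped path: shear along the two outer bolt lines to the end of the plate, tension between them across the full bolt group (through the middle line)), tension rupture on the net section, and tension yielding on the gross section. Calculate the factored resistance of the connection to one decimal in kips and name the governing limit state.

Bolt shear: A_b = π(0.875)²/4 = 0.60132 in². φR_n = 0.75 × 68 × 0.60132 × 6 × 1 = 184.0 kips.
Bearing (0.75 in plate, F_u = 58 ksi): end bolts L_c = 1.3125 − 0.9375/2 = 0.84375, R_n = min(1.2×0.84375×0.75×58, 2.4×0.875×0.75×58) = 44.044 kips/bolt; interior L_c = 3 − 0.9375 = 2.0625, R_n = 91.35 kips/bolt. φR_n = 0.75 × (3×44.044 + 3×91.35) = 304.6 kips.
Block shear: shear path 2×[1.3125+1×3] = 2×4.3125 in, A_gv = 6.4688, A_nv = 2×(4.3125 − 1.5×1)×0.75 = 4.2188 in²; tension across gage: (5.875 − 2×1)×0.75 = 2.9063 in². R_n = min(0.6×58×4.2188, 0.6×36×6.4688) + 1.0×58×2.9063 = min(146.81, 139.73) + 168.57 = 308.3 kips. φR_n = 0.75 × 308.3 = 231.2 kips.
Tension rupture (net): A_n = (12.75 − 3×1)×0.75 = 7.3125 in² (U = 1.0, A_e = A_n). φR_n = 0.75 × 58 × 7.3125 = 318.1 kips.
Tension yield (gross): A_g = 12.75×0.75 = 9.5625 in². φR_n = 0.90 × 36 × 9.5625 = 309.8 kips.
Governing: min(184.0, 304.6, 231.2, 318.1, 309.8) = 184.0 kips → bolt shear.

184.0 kips (bolt shear governs)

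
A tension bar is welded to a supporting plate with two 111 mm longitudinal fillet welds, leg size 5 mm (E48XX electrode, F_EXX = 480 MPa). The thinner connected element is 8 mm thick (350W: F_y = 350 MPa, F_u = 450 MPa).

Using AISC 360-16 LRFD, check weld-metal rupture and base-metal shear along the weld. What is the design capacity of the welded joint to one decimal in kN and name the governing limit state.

169.5 kN (weld metal governs)

Weld metal: throat = 0.707×5 = 3.535 mm, L = 2×111 = 222 mm. φR_n = 0.75 × 0.6 × 480 × 3.535 × 222 = 169.5 kN.
Base metal shear (8 mm plate): yield φR_n = 1.0×0.6×350×8×222 = 373.0 kN; rupture φR_n = 0.75×0.6×450×8×222 = 359.6 kN; take 359.6 kN (rupture).
Governing: min(169.5, 359.6) = 169.5 kN → weld metal.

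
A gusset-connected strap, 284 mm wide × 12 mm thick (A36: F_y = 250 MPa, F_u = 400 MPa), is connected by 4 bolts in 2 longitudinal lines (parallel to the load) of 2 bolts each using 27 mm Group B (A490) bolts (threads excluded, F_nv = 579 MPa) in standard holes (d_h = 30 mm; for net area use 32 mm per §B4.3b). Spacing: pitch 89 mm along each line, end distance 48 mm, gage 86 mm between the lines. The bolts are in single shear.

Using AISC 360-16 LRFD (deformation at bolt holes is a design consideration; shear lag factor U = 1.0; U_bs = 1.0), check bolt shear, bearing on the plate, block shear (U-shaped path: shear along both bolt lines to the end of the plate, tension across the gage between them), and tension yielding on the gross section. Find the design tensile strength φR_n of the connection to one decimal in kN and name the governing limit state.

564.3 kN (block shear governs)

Bolt shear: A_b = π(27)²/4 = 572.56 mm². φR_n = 0.75 × 579 × 572.56 × 4 × 1 = 994.5 kN.
Bearing (12 mm plate, F_u = 400 MPa): end bolts L_c = 48 − 30/2 = 33, R_n = min(1.2×33×12×400, 2.4×27×12×400) = 190.08 kN/bolt; interior L_c = 89 − 30 = 59, R_n = 311.04 kN/bolt. φR_n = 0.75 × (2×190.08 + 2×311.04) = 751.7 kN.
Block shear: shear path 2×[48+1×89] = 2×137 mm, A_gv = 3288, A_nv = 2×(137 − 1.5×32)×12 = 2136 mm²; tension across gage: (86 − 1×32)×12 = 648 mm². R_n = min(0.6×400×2136, 0.6×250×3288) + 1.0×400×648 = min(512.64, 493.2) + 259.2 = 752.4 kN. φR_n = 0.75 × 752.4 = 564.3 kN.
Tension yield (gross): A_g = 284×12 = 3408 mm². φR_n = 0.90 × 250 × 3408 = 766.8 kN.
Governing: min(994.5, 751.7, 564.3, 766.8) = 564.3 kN → block shear.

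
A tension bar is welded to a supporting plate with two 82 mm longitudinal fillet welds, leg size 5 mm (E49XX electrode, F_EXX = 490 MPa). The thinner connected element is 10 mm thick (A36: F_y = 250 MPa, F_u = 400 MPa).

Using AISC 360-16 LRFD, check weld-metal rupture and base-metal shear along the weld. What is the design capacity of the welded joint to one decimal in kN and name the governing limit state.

Weld metal: throat = 0.707×5 = 3.535 mm, L = 2×82 = 164 mm. φR_n = 0.75 × 0.6 × 490 × 3.535 × 164 = 127.8 kN.
Base metal shear (10 mm plate): yield φR_n = 1.0×0.6×250×10×164 = 246.0 kN; rupture φR_n = 0.75×0.6×400×10×164 = 295.2 kN; take 246.0 kN (yield).
Governing: min(127.8, 246.0) = 127.8 kN → weld metal.

127.8 kN (weld metal governs)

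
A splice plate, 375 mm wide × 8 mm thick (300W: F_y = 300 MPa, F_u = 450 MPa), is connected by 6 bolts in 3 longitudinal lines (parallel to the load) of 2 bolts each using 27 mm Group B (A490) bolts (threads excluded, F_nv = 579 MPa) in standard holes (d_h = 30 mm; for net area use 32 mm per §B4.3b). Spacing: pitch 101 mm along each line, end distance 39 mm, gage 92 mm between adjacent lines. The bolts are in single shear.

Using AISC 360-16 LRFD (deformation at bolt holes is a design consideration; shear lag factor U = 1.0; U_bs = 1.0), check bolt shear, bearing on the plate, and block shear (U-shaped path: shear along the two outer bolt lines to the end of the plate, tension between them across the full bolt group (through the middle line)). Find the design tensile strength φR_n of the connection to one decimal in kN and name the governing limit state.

Bolt shear: A_b = π(27)²/4 = 572.56 mm². φR_n = 0.75 × 579 × 572.56 × 6 × 1 = 1491.8 kN.
Bearing (8 mm plate, F_u = 450 MPa): end bolts L_c = 39 − 30/2 = 24, R_n = min(1.2×24×8×450, 2.4×27×8×450) = 103.68 kN/bolt; interior L_c = 101 − 30 = 71, R_n = 233.28 kN/bolt. φR_n = 0.75 × (3×103.68 + 3×233.28) = 758.2 kN.
Block shear: shear path 2×[39+1×101] = 2×140 mm, A_gv = 2240, A_nv = 2×(140 − 1.5×32)×8 = 1472 mm²; tension across gage: (184 − 2×32)×8 = 960 mm². R_n = min(0.6×450×1472, 0.6×300×2240) + 1.0×450×960 = min(397.44, 403.2) + 432 = 829.44 kN. φR_n = 0.75 × 829.44 = 622.1 kN.
Governing: min(1491.8, 758.2, 622.1) = 622.1 kN → block shear.

622.1 kN (block shear governs)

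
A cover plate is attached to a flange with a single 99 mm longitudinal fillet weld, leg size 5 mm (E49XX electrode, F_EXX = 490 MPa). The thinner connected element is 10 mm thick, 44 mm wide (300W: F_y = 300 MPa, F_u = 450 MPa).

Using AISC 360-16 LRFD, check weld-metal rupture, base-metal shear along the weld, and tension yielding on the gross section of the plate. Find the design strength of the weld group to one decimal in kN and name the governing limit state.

77.2 kN (weld metal governs)

Weld metal: throat = 0.707×5 = 3.535 mm, L = 99 mm. φR_n = 0.75 × 0.6 × 490 × 3.535 × 99 = 77.2 kN.
Base metal shear (10 mm plate): yield φR_n = 1.0×0.6×300×10×99 = 178.2 kN; rupture φR_n = 0.75×0.6×450×10×99 = 200.5 kN; take 178.2 kN (yield).
Tension yield (gross): A_g = 44×10 = 440 mm². φR_n = 0.90 × 300 × 440 = 118.8 kN.
Governing: min(77.2, 178.2, 118.8) = 77.2 kN → weld metal.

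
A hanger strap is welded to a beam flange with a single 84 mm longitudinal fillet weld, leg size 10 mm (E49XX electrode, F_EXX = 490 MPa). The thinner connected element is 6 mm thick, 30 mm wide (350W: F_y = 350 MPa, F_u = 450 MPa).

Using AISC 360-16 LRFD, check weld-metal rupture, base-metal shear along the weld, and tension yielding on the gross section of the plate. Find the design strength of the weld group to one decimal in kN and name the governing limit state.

56.7 kN (gross-section yield governs)

Weld metal: throat = 0.707×10 = 7.07 mm, L = 84 mm. φR_n = 0.75 × 0.6 × 490 × 7.07 × 84 = 131.0 kN.
Base metal shear (6 mm plate): yield φR_n = 1.0×0.6×350×6×84 = 105.8 kN; rupture φR_n = 0.75×0.6×450×6×84 = 102.1 kN; take 102.1 kN (rupture).
Tension yield (gross): A_g = 30×6 = 180 mm². φR_n = 0.90 × 350 × 180 = 56.7 kN.
Governing: min(131.0, 102.1, 56.7) = 56.7 kN → gross-section yield.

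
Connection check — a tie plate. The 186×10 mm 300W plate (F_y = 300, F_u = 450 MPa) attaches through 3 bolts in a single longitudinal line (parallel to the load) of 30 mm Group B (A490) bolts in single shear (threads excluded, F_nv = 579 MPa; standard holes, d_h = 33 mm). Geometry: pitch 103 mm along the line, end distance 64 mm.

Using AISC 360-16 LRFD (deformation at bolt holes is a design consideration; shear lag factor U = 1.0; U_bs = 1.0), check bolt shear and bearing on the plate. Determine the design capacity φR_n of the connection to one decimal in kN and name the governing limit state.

678.4 kN (bearing governs)

Bolt shear: A_b = π(30)²/4 = 706.86 mm². φR_n = 0.75 × 579 × 706.86 × 3 × 1 = 920.9 kN.
Bearing (10 mm plate, F_u = 450 MPa): end bolts L_c = 64 − 33/2 = 47.5, R_n = min(1.2×47.5×10×450, 2.4×30×10×450) = 256.5 kN/bolt; interior L_c = 103 − 33 = 70, R_n = 324 kN/bolt. φR_n = 0.75 × (1×256.5 + 2×324) = 678.4 kN.
Governing: min(920.9, 678.4) = 678.4 kN → bearing.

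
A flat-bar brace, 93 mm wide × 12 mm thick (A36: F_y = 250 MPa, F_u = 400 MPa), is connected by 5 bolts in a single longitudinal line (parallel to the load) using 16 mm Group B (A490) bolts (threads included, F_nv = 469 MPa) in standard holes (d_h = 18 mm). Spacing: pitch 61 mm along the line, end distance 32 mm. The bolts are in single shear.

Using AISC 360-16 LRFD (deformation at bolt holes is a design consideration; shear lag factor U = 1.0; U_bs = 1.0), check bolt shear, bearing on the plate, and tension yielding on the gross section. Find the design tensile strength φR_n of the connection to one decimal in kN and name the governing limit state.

Bolt shear: A_b = π(16)²/4 = 201.06 mm². φR_n = 0.75 × 469 × 201.06 × 5 × 1 = 353.6 kN.
Bearing (12 mm plate, F_u = 400 MPa): end bolts L_c = 32 − 18/2 = 23, R_n = min(1.2×23×12×400, 2.4×16×12×400) = 132.48 kN/bolt; interior L_c = 61 − 18 = 43, R_n = 184.32 kN/bolt. φR_n = 0.75 × (1×132.48 + 4×184.32) = 652.3 kN.
Tension yield (gross): A_g = 93×12 = 1116 mm². φR_n = 0.90 × 250 × 1116 = 251.1 kN.
Governing: min(353.6, 652.3, 251.1) = 251.1 kN → gross-section yield.

251.1 kN (gross-section yield governs)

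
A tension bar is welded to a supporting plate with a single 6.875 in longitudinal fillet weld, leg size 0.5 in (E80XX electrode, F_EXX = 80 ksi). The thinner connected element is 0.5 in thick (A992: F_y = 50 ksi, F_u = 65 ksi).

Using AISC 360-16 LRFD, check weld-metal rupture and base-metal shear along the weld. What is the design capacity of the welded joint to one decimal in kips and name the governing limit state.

87.5 kips (weld metal governs)

Weld metal: throat = 0.707×0.5 = 0.3535 in, L = 6.875 in. φR_n = 0.75 × 0.6 × 80 × 0.3535 × 6.875 = 87.5 kips.
Base metal shear (0.5 in plate): yield φR_n = 1.0×0.6×50×0.5×6.875 = 103.1 kips; rupture φR_n = 0.75×0.6×65×0.5×6.875 = 100.5 kips; take 100.5 kips (rupture).
Governing: min(87.5, 100.5) = 87.5 kips → weld metal.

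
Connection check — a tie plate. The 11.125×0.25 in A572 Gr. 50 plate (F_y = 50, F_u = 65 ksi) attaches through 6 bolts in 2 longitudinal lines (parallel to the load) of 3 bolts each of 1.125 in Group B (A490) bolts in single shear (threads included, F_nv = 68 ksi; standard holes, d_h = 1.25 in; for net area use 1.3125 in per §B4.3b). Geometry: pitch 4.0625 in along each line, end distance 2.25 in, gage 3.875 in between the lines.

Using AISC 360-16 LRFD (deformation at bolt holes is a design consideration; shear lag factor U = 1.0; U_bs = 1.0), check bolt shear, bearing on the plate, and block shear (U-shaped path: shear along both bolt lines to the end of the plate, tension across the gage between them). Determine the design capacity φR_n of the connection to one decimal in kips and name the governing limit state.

135.0 kips (block shear governs)

Bolt shear: A_b = π(1.125)²/4 = 0.99402 in². φR_n = 0.75 × 68 × 0.99402 × 6 × 1 = 304.2 kips.
Bearing (0.25 in plate, F_u = 65 ksi): end bolts L_c = 2.25 − 1.25/2 = 1.625, R_n = min(1.2×1.625×0.25×65, 2.4×1.125×0.25×65) = 31.688 kips/bolt; interior L_c = 4.0625 − 1.25 = 2.8125, R_n = 43.875 kips/bolt. φR_n = 0.75 × (2×31.688 + 4×43.875) = 179.2 kips.
Block shear: shear path 2×[2.25+2×4.0625] = 2×10.375 in, A_gv = 5.1875, A_nv = 2×(10.375 − 2.5×1.3125)×0.25 = 3.5469 in²; tension across gage: (3.875 − 1×1.3125)×0.25 = 0.64063 in². R_n = min(0.6×65×3.5469, 0.6×50×5.1875) + 1.0×65×0.64063 = min(138.33, 155.63) + 41.641 = 179.97 kips. φR_n = 0.75 × 179.97 = 135.0 kips.
Governing: min(304.2, 179.2, 135.0) = 135.0 kips → block shear.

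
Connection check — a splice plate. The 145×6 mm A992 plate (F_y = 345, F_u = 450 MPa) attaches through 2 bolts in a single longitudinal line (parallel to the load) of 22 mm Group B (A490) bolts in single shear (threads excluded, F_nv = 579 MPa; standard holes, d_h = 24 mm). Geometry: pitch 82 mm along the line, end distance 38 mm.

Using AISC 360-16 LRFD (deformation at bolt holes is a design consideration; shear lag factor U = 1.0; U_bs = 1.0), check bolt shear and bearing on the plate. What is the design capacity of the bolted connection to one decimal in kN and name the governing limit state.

Bolt shear: A_b = π(22)²/4 = 380.13 mm². φR_n = 0.75 × 579 × 380.13 × 2 × 1 = 330.1 kN.
Bearing (6 mm plate, F_u = 450 MPa): end bolts L_c = 38 − 24/2 = 26, R_n = min(1.2×26×6×450, 2.4×22×6×450) = 84.24 kN/bolt; interior L_c = 82 − 24 = 58, R_n = 142.56 kN/bolt. φR_n = 0.75 × (1×84.24 + 1×142.56) = 170.1 kN.
Governing: min(330.1, 170.1) = 170.1 kN → bearing.

170.1 kN (bearing governs)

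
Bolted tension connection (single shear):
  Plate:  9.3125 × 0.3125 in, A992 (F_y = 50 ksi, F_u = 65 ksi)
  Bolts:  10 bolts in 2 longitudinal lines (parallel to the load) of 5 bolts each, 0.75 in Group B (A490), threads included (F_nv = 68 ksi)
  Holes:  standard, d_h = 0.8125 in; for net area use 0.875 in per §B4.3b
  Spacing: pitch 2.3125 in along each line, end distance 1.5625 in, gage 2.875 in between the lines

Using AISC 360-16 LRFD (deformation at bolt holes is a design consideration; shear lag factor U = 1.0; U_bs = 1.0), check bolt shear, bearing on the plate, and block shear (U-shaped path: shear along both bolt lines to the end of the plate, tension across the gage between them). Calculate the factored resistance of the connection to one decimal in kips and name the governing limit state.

Bolt shear: A_b = π(0.75)²/4 = 0.44179 in². φR_n = 0.75 × 68 × 0.44179 × 10 × 1 = 225.3 kips.
Bearing (0.3125 in plate, F_u = 65 ksi): end bolts L_c = 1.5625 − 0.8125/2 = 1.15625, R_n = min(1.2×1.15625×0.3125×65, 2.4×0.75×0.3125×65) = 28.184 kips/bolt; interior L_c = 2.3125 − 0.8125 = 1.5, R_n = 36.563 kips/bolt. φR_n = 0.75 × (2×28.184 + 8×36.563) = 261.7 kips.
Block shear: shear path 2×[1.5625+4×2.3125] = 2×10.8125 in, A_gv = 6.7578, A_nv = 2×(10.8125 − 4.5×0.875)×0.3125 = 4.2969 in²; tension across gage: (2.875 − 1×0.875)×0.3125 = 0.625 in². R_n = min(0.6×65×4.2969, 0.6×50×6.7578) + 1.0×65×0.625 = min(167.58, 202.73) + 40.625 = 208.21 kips. φR_n = 0.75 × 208.21 = 156.2 kips.
Governing: min(225.3, 261.7, 156.2) = 156.2 kips → block shear.

156.2 kips (block shear governs)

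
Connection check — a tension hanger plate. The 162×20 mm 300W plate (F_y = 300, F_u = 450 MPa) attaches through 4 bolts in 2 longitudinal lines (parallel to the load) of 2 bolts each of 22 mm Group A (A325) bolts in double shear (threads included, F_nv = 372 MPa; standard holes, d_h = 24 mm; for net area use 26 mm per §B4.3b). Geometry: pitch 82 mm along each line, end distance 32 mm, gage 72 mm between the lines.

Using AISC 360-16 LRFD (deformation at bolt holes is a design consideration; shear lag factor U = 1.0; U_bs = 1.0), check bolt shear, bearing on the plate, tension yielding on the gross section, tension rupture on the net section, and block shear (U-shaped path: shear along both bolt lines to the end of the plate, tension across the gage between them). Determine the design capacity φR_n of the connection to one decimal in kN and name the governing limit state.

742.5 kN (net-section rupture governs)

Bolt shear: A_b = π(22)²/4 = 380.13 mm². φR_n = 0.75 × 372 × 380.13 × 4 × 2 = 848.5 kN.
Bearing (20 mm plate, F_u = 450 MPa): end bolts L_c = 32 − 24/2 = 20, R_n = min(1.2×20×20×450, 2.4×22×20×450) = 216 kN/bolt; interior L_c = 82 − 24 = 58, R_n = 475.2 kN/bolt. φR_n = 0.75 × (2×216 + 2×475.2) = 1036.8 kN.
Tension yield (gross): A_g = 162×20 = 3240 mm². φR_n = 0.90 × 300 × 3240 = 874.8 kN.
Tension rupture (net): A_n = (162 − 2×26)×20 = 2200 mm² (U = 1.0, A_e = A_n). φR_n = 0.75 × 450 × 2200 = 742.5 kN.
Block shear: shear path 2×[32+1×82] = 2×114 mm, A_gv = 4560, A_nv = 2×(114 − 1.5×26)×20 = 3000 mm²; tension across gage: (72 − 1×26)×20 = 920 mm². R_n = min(0.6×450×3000, 0.6×300×4560) + 1.0×450×920 = min(810, 820.8) + 414 = 1224 kN. φR_n = 0.75 × 1224 = 918.0 kN.
Governing: min(848.5, 1036.8, 874.8, 742.5, 918.0) = 742.5 kN → net-section rupture.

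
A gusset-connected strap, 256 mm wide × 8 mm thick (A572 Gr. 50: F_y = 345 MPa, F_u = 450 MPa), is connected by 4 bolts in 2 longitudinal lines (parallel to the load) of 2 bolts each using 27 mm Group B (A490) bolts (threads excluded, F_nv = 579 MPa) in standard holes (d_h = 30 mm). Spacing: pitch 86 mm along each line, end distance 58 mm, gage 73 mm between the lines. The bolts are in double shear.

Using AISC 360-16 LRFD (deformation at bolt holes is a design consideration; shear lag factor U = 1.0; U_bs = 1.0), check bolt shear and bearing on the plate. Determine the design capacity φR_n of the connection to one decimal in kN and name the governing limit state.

Bolt shear: A_b = π(27)²/4 = 572.56 mm². φR_n = 0.75 × 579 × 572.56 × 4 × 2 = 1989.1 kN.
Bearing (8 mm plate, F_u = 450 MPa): end bolts L_c = 58 − 30/2 = 43, R_n = min(1.2×43×8×450, 2.4×27×8×450) = 185.76 kN/bolt; interior L_c = 86 − 30 = 56, R_n = 233.28 kN/bolt. φR_n = 0.75 × (2×185.76 + 2×233.28) = 628.6 kN.
Governing: min(1989.1, 628.6) = 628.6 kN → bearing.

628.6 kN (bearing governs)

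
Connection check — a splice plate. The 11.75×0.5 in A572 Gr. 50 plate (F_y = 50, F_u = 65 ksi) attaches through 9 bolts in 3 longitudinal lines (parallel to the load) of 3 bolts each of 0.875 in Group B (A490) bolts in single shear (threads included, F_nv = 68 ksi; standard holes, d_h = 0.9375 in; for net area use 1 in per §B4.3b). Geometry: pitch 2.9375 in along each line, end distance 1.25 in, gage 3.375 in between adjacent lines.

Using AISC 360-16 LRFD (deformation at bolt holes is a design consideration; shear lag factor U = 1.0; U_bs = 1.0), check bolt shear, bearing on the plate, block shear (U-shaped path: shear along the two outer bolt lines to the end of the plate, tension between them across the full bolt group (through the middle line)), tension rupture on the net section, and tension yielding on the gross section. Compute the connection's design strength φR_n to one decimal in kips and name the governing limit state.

213.3 kips (net-section rupture governs)

Bolt shear: A_b = π(0.875)²/4 = 0.60132 in². φR_n = 0.75 × 68 × 0.60132 × 9 × 1 = 276.0 kips.
Bearing (0.5 in plate, F_u = 65 ksi): end bolts L_c = 1.25 − 0.9375/2 = 0.78125, R_n = min(1.2×0.78125×0.5×65, 2.4×0.875×0.5×65) = 30.469 kips/bolt; interior L_c = 2.9375 − 0.9375 = 2, R_n = 68.25 kips/bolt. φR_n = 0.75 × (3×30.469 + 6×68.25) = 375.7 kips.
Block shear: shear path 2×[1.25+2×2.9375] = 2×7.125 in, A_gv = 7.125, A_nv = 2×(7.125 − 2.5×1)×0.5 = 4.625 in²; tension across gage: (6.75 − 2×1)×0.5 = 2.375 in². R_n = min(0.6×65×4.625, 0.6×50×7.125) + 1.0×65×2.375 = min(180.38, 213.75) + 154.38 = 334.76 kips. φR_n = 0.75 × 334.76 = 251.1 kips.
Tension rupture (net): A_n = (11.75 − 3×1)×0.5 = 4.375 in² (U = 1.0, A_e = A_n). φR_n = 0.75 × 65 × 4.375 = 213.3 kips.
Tension yield (gross): A_g = 11.75×0.5 = 5.875 in². φR_n = 0.90 × 50 × 5.875 = 264.4 kips.
Governing: min(276.0, 375.7, 251.1, 213.3, 264.4) = 213.3 kips → net-section rupture.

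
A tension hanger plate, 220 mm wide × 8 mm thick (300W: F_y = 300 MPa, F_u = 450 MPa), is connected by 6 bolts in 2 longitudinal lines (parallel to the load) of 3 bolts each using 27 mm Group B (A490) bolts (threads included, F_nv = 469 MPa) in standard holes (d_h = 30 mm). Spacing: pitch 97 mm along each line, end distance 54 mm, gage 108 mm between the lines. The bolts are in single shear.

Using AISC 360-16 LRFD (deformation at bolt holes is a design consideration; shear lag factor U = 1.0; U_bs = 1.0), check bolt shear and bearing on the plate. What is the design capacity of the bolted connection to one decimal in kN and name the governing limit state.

952.6 kN (bearing governs)

Bolt shear: A_b = π(27)²/4 = 572.56 mm². φR_n = 0.75 × 469 × 572.56 × 6 × 1 = 1208.4 kN.
Bearing (8 mm plate, F_u = 450 MPa): end bolts L_c = 54 − 30/2 = 39, R_n = min(1.2×39×8×450, 2.4×27×8×450) = 168.48 kN/bolt; interior L_c = 97 − 30 = 67, R_n = 233.28 kN/bolt. φR_n = 0.75 × (2×168.48 + 4×233.28) = 952.6 kN.
Governing: min(1208.4, 952.6) = 952.6 kN → bearing.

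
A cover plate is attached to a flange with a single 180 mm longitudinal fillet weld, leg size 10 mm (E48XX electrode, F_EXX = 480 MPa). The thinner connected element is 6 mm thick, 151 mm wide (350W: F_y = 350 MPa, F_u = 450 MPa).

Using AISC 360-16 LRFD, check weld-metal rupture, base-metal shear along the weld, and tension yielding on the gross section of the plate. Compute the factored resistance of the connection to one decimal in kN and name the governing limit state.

218.7 kN (base-metal shear governs)

Weld metal: throat = 0.707×10 = 7.07 mm, L = 180 mm. φR_n = 0.75 × 0.6 × 480 × 7.07 × 180 = 274.9 kN.
Base metal shear (6 mm plate): yield φR_n = 1.0×0.6×350×6×180 = 226.8 kN; rupture φR_n = 0.75×0.6×450×6×180 = 218.7 kN; take 218.7 kN (rupture).
Tension yield (gross): A_g = 151×6 = 906 mm². φR_n = 0.90 × 350 × 906 = 285.4 kN.
Governing: min(274.9, 218.7, 285.4) = 218.7 kN → base-metal shear.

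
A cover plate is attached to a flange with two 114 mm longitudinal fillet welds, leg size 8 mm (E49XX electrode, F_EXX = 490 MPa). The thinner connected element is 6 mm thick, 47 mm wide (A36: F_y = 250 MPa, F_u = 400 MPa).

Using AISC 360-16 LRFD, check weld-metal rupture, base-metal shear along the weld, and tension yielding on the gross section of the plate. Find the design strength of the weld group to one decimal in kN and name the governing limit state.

63.5 kN (gross-section yield governs)

Weld metal: throat = 0.707×8 = 5.656 mm, L = 2×114 = 228 mm. φR_n = 0.75 × 0.6 × 490 × 5.656 × 228 = 284.3 kN.
Base metal shear (6 mm plate): yield φR_n = 1.0×0.6×250×6×228 = 205.2 kN; rupture φR_n = 0.75×0.6×400×6×228 = 246.2 kN; take 205.2 kN (yield).
Tension yield (gross): A_g = 47×6 = 282 mm². φR_n = 0.90 × 250 × 282 = 63.5 kN.
Governing: min(284.3, 205.2, 63.5) = 63.5 kN → gross-section yield.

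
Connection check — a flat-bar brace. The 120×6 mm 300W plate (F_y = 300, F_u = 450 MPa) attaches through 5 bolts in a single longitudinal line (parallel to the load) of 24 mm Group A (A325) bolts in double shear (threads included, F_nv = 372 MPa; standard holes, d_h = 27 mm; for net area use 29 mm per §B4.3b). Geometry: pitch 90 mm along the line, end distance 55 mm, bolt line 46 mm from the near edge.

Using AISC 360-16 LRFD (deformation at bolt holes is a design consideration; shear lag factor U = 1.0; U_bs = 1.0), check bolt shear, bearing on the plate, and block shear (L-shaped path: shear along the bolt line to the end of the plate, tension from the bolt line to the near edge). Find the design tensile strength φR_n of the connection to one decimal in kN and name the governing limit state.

399.9 kN (block shear governs)

Bolt shear: A_b = π(24)²/4 = 452.39 mm². φR_n = 0.75 × 372 × 452.39 × 5 × 2 = 1262.2 kN.
Bearing (6 mm plate, F_u = 450 MPa): end bolts L_c = 55 − 27/2 = 41.5, R_n = min(1.2×41.5×6×450, 2.4×24×6×450) = 134.46 kN/bolt; interior L_c = 90 − 27 = 63, R_n = 155.52 kN/bolt. φR_n = 0.75 × (1×134.46 + 4×155.52) = 567.4 kN.
Block shear: shear path 1×[55+4×90] = 1×415 mm, A_gv = 2490, A_nv = 1×(415 − 4.5×29)×6 = 1707 mm²; tension to near edge: (46 − 0.5×29)×6 = 189 mm². R_n = min(0.6×450×1707, 0.6×300×2490) + 1.0×450×189 = min(460.89, 448.2) + 85.05 = 533.25 kN. φR_n = 0.75 × 533.25 = 399.9 kN.
Governing: min(1262.2, 567.4, 399.9) = 399.9 kN → block shear.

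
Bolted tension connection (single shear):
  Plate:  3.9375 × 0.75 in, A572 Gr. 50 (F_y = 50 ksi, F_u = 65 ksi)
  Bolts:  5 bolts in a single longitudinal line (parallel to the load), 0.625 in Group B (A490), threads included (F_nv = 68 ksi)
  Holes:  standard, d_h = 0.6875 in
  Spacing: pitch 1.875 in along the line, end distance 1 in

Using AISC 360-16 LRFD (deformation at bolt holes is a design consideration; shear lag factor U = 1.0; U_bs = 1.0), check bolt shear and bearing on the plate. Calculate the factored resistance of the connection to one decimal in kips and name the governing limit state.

Bolt shear: A_b = π(0.625)²/4 = 0.3068 in². φR_n = 0.75 × 68 × 0.3068 × 5 × 1 = 78.2 kips.
Bearing (0.75 in plate, F_u = 65 ksi): end bolts L_c = 1 − 0.6875/2 = 0.65625, R_n = min(1.2×0.65625×0.75×65, 2.4×0.625×0.75×65) = 38.391 kips/bolt; interior L_c = 1.875 − 0.6875 = 1.1875, R_n = 69.469 kips/bolt. φR_n = 0.75 × (1×38.391 + 4×69.469) = 237.2 kips.
Governing: min(78.2, 237.2) = 78.2 kips → bolt shear.

78.2 kips (bolt shear governs)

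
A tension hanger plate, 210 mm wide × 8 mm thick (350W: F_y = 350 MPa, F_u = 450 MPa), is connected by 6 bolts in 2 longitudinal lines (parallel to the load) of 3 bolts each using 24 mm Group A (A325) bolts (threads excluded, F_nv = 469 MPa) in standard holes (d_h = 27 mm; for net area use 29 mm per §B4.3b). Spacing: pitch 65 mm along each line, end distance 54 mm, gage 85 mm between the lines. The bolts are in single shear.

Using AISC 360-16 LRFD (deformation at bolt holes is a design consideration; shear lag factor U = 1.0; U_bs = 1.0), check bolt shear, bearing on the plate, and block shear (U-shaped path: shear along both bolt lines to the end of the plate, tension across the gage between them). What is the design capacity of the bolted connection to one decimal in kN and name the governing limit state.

Bolt shear: A_b = π(24)²/4 = 452.39 mm². φR_n = 0.75 × 469 × 452.39 × 6 × 1 = 954.8 kN.
Bearing (8 mm plate, F_u = 450 MPa): end bolts L_c = 54 − 27/2 = 40.5, R_n = min(1.2×40.5×8×450, 2.4×24×8×450) = 174.96 kN/bolt; interior L_c = 65 − 27 = 38, R_n = 164.16 kN/bolt. φR_n = 0.75 × (2×174.96 + 4×164.16) = 754.9 kN.
Block shear: shear path 2×[54+2×65] = 2×184 mm, A_gv = 2944, A_nv = 2×(184 − 2.5×29)×8 = 1784 mm²; tension across gage: (85 − 1×29)×8 = 448 mm². R_n = min(0.6×450×1784, 0.6×350×2944) + 1.0×450×448 = min(481.68, 618.24) + 201.6 = 683.28 kN. φR_n = 0.75 × 683.28 = 512.5 kN.
Governing: min(954.8, 754.9, 512.5) = 512.5 kN → block shear.

512.5 kN (block shear governs)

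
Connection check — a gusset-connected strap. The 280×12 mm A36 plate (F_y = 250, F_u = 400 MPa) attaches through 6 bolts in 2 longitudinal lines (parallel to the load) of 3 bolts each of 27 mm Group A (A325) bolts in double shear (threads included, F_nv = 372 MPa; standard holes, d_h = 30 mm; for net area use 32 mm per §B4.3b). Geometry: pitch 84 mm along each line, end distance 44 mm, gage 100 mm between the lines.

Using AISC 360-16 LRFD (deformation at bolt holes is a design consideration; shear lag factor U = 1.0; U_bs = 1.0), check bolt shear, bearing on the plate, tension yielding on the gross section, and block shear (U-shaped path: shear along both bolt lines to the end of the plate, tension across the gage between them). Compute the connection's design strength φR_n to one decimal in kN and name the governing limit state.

756.0 kN (gross-section yield governs)

Bolt shear: A_b = π(27)²/4 = 572.56 mm². φR_n = 0.75 × 372 × 572.56 × 6 × 2 = 1916.9 kN.
Bearing (12 mm plate, F_u = 400 MPa): end bolts L_c = 44 − 30/2 = 29, R_n = min(1.2×29×12×400, 2.4×27×12×400) = 167.04 kN/bolt; interior L_c = 84 − 30 = 54, R_n = 311.04 kN/bolt. φR_n = 0.75 × (2×167.04 + 4×311.04) = 1183.7 kN.
Tension yield (gross): A_g = 280×12 = 3360 mm². φR_n = 0.90 × 250 × 3360 = 756.0 kN.
Block shear: shear path 2×[44+2×84] = 2×212 mm, A_gv = 5088, A_nv = 2×(212 − 2.5×32)×12 = 3168 mm²; tension across gage: (100 − 1×32)×12 = 816 mm². R_n = min(0.6×400×3168, 0.6×250×5088) + 1.0×400×816 = min(760.32, 763.2) + 326.4 = 1086.7 kN. φR_n = 0.75 × 1086.7 = 815.0 kN.
Governing: min(1916.9, 1183.7, 756.0, 815.0) = 756.0 kN → gross-section yield.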